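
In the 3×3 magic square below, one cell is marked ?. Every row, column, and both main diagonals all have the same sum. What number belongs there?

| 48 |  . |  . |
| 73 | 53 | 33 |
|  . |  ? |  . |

63

Row 2 is complete and sums to 159; that is the magic constant.
Column 1 must total 159; the given cells sum to 121, so (3,1) = 38.
Main diagonal: 48 + 53 + ? = 159, so (3,3) = 58.
Anti-diagonal needs 159; the known cells sum to 91, so (1,3) = 68.
The remaining cell in row 1 is (1,2) = 159 − 116 = 43.
The remaining cell in row 3 is (3,2) = 159 − 96 = 63.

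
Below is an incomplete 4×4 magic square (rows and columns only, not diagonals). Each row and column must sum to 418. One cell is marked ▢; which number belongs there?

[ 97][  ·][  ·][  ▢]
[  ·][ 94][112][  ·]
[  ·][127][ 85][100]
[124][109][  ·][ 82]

Using row 3: 127 + 85 + 100 + ? → (3,1) = 418 − 312 = 106.
Using row 4: 124 + 109 + 82 + ? → (4,3) = 418 − 315 = 103.
Column 1: 97 + 106 + 124 + ? = 418, so (2,1) = 91.
Column 2 must total 418; the given cells sum to 330, so (1,2) = 88.
From column 3, 418 − (112 + 85 + 103) gives (1,3) = 118.
The remaining cell in row 1 is (1,4) = 418 − 303 = 115.

115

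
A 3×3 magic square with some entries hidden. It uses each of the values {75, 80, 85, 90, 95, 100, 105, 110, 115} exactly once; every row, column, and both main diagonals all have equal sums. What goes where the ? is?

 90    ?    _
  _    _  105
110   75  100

115

The 9 entries sum to 855, so each line sums to 855/3 = 285.
Using column 1: 90 + 110 + ? → (2,1) = 285 − 200 = 85.
Column 3 needs 285; the known cells sum to 205, so (1,3) = 80.
Using main diagonal: 90 + 100 + ? → (2,2) = 285 − 190 = 95.
Using row 1: 90 + 80 + ? → (1,2) = 285 − 170 = 115.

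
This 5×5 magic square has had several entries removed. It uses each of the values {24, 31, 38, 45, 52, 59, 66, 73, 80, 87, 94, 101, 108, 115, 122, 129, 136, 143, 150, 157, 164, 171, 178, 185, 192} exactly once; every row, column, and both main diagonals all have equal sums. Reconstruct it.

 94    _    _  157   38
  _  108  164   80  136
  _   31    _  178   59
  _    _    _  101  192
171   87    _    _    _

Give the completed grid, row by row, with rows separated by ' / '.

The 25 entries sum to 2700, so each line sums to 2700/5 = 540.
From row 2, 540 − (108 + 164 + 80 + 136) gives (2,1) = 52.
Column 4 needs 540; the known cells sum to 516, so (5,4) = 24.
The remaining cell in column 5 is (5,5) = 540 − 425 = 115.
Main diagonal: 94 + 108 + 101 + 115 + ? = 540, so (3,3) = 122.
Anti-diagonal: 38 + 80 + 122 + 171 + ? = 540, so (4,2) = 129.
The remaining cell in row 3 is (3,1) = 540 − 390 = 150.
Using row 5: 171 + 87 + 24 + 115 + ? → (5,3) = 540 − 397 = 143.
Using column 1: 94 + 52 + 150 + 171 + ? → (4,1) = 540 − 467 = 73.
Column 2 must total 540; the given cells sum to 355, so (1,2) = 185.
Row 1 must total 540; the given cells sum to 474, so (1,3) = 66.
From row 4, 540 − (73 + 129 + 101 + 192) gives (4,3) = 45.

94 185 66 157 38 / 52 108 164 80 136 / 150 31 122 178 59 / 73 129 45 101 192 / 171 87 143 24 115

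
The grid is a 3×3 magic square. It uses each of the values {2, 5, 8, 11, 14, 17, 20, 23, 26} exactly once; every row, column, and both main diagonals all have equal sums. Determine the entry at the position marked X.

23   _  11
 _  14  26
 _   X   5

20

The 9 entries sum to 126, so each line sums to 126/3 = 42.
Row 1 needs 42; the known cells sum to 34, so (1,2) = 8.
The remaining cell in row 2 is (2,1) = 42 − 40 = 2.
Column 1 needs 42; the known cells sum to 25, so (3,1) = 17.
The remaining cell in column 2 is (3,2) = 42 − 22 = 20.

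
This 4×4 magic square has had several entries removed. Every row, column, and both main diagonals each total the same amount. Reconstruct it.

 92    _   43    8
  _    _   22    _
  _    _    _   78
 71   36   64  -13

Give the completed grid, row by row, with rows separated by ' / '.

92 15 43 8 / 1 50 22 85 / -6 57 29 78 / 71 36 64 -13

Row 4 is already complete: 71 + 36 + 64 + -13 = 158, so that is the magic constant.
Row 1 needs 158; the known cells sum to 143, so (1,2) = 15.
From column 3, 158 − (43 + 22 + 64) gives (3,3) = 29.
The remaining cell in column 4 is (2,4) = 158 − 73 = 85.
The remaining cell in main diagonal is (2,2) = 158 − 108 = 50.
From anti-diagonal, 158 − (8 + 22 + 71) gives (3,2) = 57.
Row 2 needs 158; the known cells sum to 157, so (2,1) = 1.
Row 3: 57 + 29 + 78 + ? = 158, so (3,1) = -6.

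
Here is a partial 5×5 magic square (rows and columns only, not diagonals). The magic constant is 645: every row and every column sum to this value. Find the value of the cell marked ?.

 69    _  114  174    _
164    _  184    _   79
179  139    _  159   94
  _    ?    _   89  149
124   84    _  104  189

Using row 3: 179 + 139 + 159 + 94 + ? → (3,3) = 645 − 571 = 74.
From row 5, 645 − (124 + 84 + 104 + 189) gives (5,3) = 144.
Column 1: 69 + 164 + 179 + 124 + ? = 645, so (4,1) = 109.
The remaining cell in column 3 is (4,3) = 645 − 516 = 129.
Column 4 must total 645; the given cells sum to 526, so (2,4) = 119.
Using column 5: 79 + 94 + 149 + 189 + ? → (1,5) = 645 − 511 = 134.
The remaining cell in row 1 is (1,2) = 645 − 491 = 154.
Row 2 needs 645; the known cells sum to 546, so (2,2) = 99.
The remaining cell in row 4 is (4,2) = 645 − 476 = 169.

169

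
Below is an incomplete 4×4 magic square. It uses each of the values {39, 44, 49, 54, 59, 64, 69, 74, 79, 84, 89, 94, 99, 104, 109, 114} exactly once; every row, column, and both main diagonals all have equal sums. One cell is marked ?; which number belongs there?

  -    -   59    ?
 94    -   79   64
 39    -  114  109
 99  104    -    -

84

The 16 entries sum to 1224, so each line sums to 1224/4 = 306.
The remaining cell in row 2 is (2,2) = 306 − 237 = 69.
Row 3 needs 306; the known cells sum to 262, so (3,2) = 44.
Column 1 must total 306; the given cells sum to 232, so (1,1) = 74.
The remaining cell in column 2 is (1,2) = 306 − 217 = 89.
Column 3 needs 306; the known cells sum to 252, so (4,3) = 54.
Using main diagonal: 74 + 69 + 114 + ? → (4,4) = 306 − 257 = 49.
Anti-diagonal must total 306; the given cells sum to 222, so (1,4) = 84.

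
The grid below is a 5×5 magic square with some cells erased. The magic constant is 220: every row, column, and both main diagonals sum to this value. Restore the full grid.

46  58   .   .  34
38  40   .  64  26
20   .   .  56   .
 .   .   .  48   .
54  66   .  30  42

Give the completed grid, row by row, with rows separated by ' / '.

Row 2: 38 + 40 + 64 + 26 + ? = 220, so (2,3) = 52.
From row 5, 220 − (54 + 66 + 30 + 42) gives (5,3) = 28.
Column 1 must total 220; the given cells sum to 158, so (4,1) = 62.
Column 4: 64 + 56 + 48 + 30 + ? = 220, so (1,4) = 22.
The remaining cell in main diagonal is (3,3) = 220 − 176 = 44.
Using anti-diagonal: 34 + 64 + 44 + 54 + ? → (4,2) = 220 − 196 = 24.
Row 1 needs 220; the known cells sum to 160, so (1,3) = 60.
Column 2 must total 220; the given cells sum to 188, so (3,2) = 32.
The remaining cell in column 3 is (4,3) = 220 − 184 = 36.
Row 3 needs 220; the known cells sum to 152, so (3,5) = 68.
From row 4, 220 − (62 + 24 + 36 + 48) gives (4,5) = 50.

46 58 60 22 34 / 38 40 52 64 26 / 20 32 44 56 68 / 62 24 36 48 50 / 54 66 28 30 42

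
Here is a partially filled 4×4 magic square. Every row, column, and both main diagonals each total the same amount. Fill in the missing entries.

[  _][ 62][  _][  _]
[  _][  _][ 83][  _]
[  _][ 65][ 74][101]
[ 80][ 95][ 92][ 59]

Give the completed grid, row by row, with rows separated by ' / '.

89 62 77 98 / 71 104 83 68 / 86 65 74 101 / 80 95 92 59

Row 4 is already complete: 80 + 95 + 92 + 59 = 326, so that is the magic constant.
The remaining cell in row 3 is (3,1) = 326 − 240 = 86.
Column 2 needs 326; the known cells sum to 222, so (2,2) = 104.
Column 3: 83 + 74 + 92 + ? = 326, so (1,3) = 77.
Main diagonal: 104 + 74 + 59 + ? = 326, so (1,1) = 89.
Anti-diagonal needs 326; the known cells sum to 228, so (1,4) = 98.
Column 1: 89 + 86 + 80 + ? = 326, so (2,1) = 71.
Column 4 must total 326; the given cells sum to 258, so (2,4) = 68.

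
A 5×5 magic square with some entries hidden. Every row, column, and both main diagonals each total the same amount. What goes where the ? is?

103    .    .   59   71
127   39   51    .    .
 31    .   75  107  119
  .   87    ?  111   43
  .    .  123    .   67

99

Main diagonal is complete and sums to 395; that is the magic constant.
Row 3: 31 + 75 + 107 + 119 + ? = 395, so (3,2) = 63.
Column 5 needs 395; the known cells sum to 300, so (2,5) = 95.
From row 2, 395 − (127 + 39 + 51 + 95) gives (2,4) = 83.
Using column 4: 59 + 83 + 107 + 111 + ? → (5,4) = 395 − 360 = 35.
Anti-diagonal: 71 + 83 + 75 + 87 + ? = 395, so (5,1) = 79.
Row 5 needs 395; the known cells sum to 304, so (5,2) = 91.
From column 1, 395 − (103 + 127 + 31 + 79) gives (4,1) = 55.
Column 2 needs 395; the known cells sum to 280, so (1,2) = 115.
Using row 1: 103 + 115 + 59 + 71 + ? → (1,3) = 395 − 348 = 47.
Row 4 must total 395; the given cells sum to 296, so (4,3) = 99.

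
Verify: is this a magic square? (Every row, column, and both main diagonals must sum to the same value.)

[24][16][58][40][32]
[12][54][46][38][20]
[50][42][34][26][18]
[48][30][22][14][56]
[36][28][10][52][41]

No — column 4 sums to 170 but row 5 sums to 167.

Row 1: 24 + 16 + 58 + 40 + 32 = 170.
Row 2: 12 + 54 + 46 + 38 + 20 = 170.
Row 3: 50 + 42 + 34 + 26 + 18 = 170.
Row 4: 48 + 30 + 22 + 14 + 56 = 170.
Row 5: 36 + 28 + 10 + 52 + 41 = 167.
Column 1: 24 + 12 + 50 + 48 + 36 = 170.
Column 2: 16 + 54 + 42 + 30 + 28 = 170.
Column 3: 58 + 46 + 34 + 22 + 10 = 170.
Column 4: 40 + 38 + 26 + 14 + 52 = 170.
Column 5: 32 + 20 + 18 + 56 + 41 = 167.
Main diagonal: 24 + 54 + 34 + 14 + 41 = 167.
Anti-diagonal: 32 + 38 + 34 + 30 + 36 = 170.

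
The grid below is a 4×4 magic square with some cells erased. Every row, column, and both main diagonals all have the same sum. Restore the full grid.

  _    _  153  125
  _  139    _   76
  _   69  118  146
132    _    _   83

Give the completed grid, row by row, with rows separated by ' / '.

Column 4 is already complete: 125 + 76 + 146 + 83 = 430, so that is the magic constant.
Row 3 needs 430; the known cells sum to 333, so (3,1) = 97.
Main diagonal: 139 + 118 + 83 + ? = 430, so (1,1) = 90.
Using anti-diagonal: 125 + 69 + 132 + ? → (2,3) = 430 − 326 = 104.
Using row 1: 90 + 153 + 125 + ? → (1,2) = 430 − 368 = 62.
Using row 2: 139 + 104 + 76 + ? → (2,1) = 430 − 319 = 111.
Using column 2: 62 + 139 + 69 + ? → (4,2) = 430 − 270 = 160.
Column 3: 153 + 104 + 118 + ? = 430, so (4,3) = 55.

90 62 153 125 / 111 139 104 76 / 97 69 118 146 / 132 160 55 83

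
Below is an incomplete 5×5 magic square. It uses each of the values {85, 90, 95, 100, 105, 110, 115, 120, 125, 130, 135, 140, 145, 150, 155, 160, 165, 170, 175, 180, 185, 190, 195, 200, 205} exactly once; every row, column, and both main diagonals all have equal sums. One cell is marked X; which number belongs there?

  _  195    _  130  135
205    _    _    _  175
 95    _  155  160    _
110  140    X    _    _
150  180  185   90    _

The 25 entries sum to 3625, so each line sums to 3625/5 = 725.
Using row 5: 150 + 180 + 185 + 90 + ? → (5,5) = 725 − 605 = 120.
Column 1 needs 725; the known cells sum to 560, so (1,1) = 165.
The remaining cell in anti-diagonal is (2,4) = 725 − 580 = 145.
Row 1 must total 725; the given cells sum to 625, so (1,3) = 100.
From column 4, 725 − (130 + 145 + 160 + 90) gives (4,4) = 200.
Using main diagonal: 165 + 155 + 200 + 120 + ? → (2,2) = 725 − 640 = 85.
The remaining cell in row 2 is (2,3) = 725 − 610 = 115.
Column 2: 195 + 85 + 140 + 180 + ? = 725, so (3,2) = 125.
Column 3 needs 725; the known cells sum to 555, so (4,3) = 170.

170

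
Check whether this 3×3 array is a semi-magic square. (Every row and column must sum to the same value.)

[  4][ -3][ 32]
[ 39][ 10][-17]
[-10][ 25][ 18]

Row 1: 4 + (-3) + 32 = 33.
Row 2: 39 + 10 + (-17) = 32.
Row 3: -10 + 25 + 18 = 33.
Column 1: 4 + 39 + (-10) = 33.
Column 2: -3 + 10 + 25 = 32.
Column 3: 32 + (-17) + 18 = 33.

No — column 2 sums to 32 but column 1 sums to 33.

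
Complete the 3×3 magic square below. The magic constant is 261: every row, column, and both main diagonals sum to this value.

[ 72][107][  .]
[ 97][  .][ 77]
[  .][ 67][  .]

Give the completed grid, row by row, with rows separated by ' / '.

From row 1, 261 − (72 + 107) gives (1,3) = 82.
From row 2, 261 − (97 + 77) gives (2,2) = 87.
Column 1: 72 + 97 + ? = 261, so (3,1) = 92.
The remaining cell in column 3 is (3,3) = 261 − 159 = 102.

72 107 82 / 97 87 77 / 92 67 102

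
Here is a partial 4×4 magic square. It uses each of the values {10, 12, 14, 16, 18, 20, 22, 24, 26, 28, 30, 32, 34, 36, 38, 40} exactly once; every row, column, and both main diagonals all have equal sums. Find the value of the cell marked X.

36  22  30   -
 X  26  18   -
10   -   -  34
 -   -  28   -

16

The 16 entries sum to 400, so each line sums to 400/4 = 100.
Using row 1: 36 + 22 + 30 + ? → (1,4) = 100 − 88 = 12.
Column 3 must total 100; the given cells sum to 76, so (3,3) = 24.
The remaining cell in main diagonal is (4,4) = 100 − 86 = 14.
Row 3 must total 100; the given cells sum to 68, so (3,2) = 32.
Column 2 needs 100; the known cells sum to 80, so (4,2) = 20.
From column 4, 100 − (12 + 34 + 14) gives (2,4) = 40.
Anti-diagonal must total 100; the given cells sum to 62, so (4,1) = 38.
From row 2, 100 − (26 + 18 + 40) gives (2,1) = 16.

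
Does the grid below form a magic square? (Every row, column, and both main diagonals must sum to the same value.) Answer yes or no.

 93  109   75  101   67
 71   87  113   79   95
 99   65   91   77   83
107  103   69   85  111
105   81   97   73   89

No — main diagonal sums to 445 but column 1 sums to 475.

Row 1: 93 + 109 + 75 + 101 + 67 = 445.
Row 2: 71 + 87 + 113 + 79 + 95 = 445.
Row 3: 99 + 65 + 91 + 77 + 83 = 415.
Row 4: 107 + 103 + 69 + 85 + 111 = 475.
Row 5: 105 + 81 + 97 + 73 + 89 = 445.
Column 1: 93 + 71 + 99 + 107 + 105 = 475.
Column 2: 109 + 87 + 65 + 103 + 81 = 445.
Column 3: 75 + 113 + 91 + 69 + 97 = 445.
Column 4: 101 + 79 + 77 + 85 + 73 = 415.
Column 5: 67 + 95 + 83 + 111 + 89 = 445.
Main diagonal: 93 + 87 + 91 + 85 + 89 = 445.
Anti-diagonal: 67 + 79 + 91 + 103 + 105 = 445.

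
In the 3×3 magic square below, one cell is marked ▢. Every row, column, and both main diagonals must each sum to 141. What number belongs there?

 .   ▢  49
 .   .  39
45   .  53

51

Row 3: 45 + 53 + ? = 141, so (3,2) = 43.
Anti-diagonal needs 141; the known cells sum to 94, so (2,2) = 47.
From row 2, 141 − (47 + 39) gives (2,1) = 55.
Column 1 must total 141; the given cells sum to 100, so (1,1) = 41.
Column 2 needs 141; the known cells sum to 90, so (1,2) = 51.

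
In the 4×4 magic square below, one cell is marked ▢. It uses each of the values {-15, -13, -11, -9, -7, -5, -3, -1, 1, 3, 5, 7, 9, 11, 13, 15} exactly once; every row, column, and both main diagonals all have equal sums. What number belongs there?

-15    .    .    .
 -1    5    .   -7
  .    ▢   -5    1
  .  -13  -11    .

The 16 entries sum to 0, so each line sums to 0/4 = 0.
Row 2: -1 + 5 + (-7) + ? = 0, so (2,3) = 3.
Column 3 must total 0; the given cells sum to -13, so (1,3) = 13.
From main diagonal, 0 − (-15 + 5 + (-5)) gives (4,4) = 15.
Row 4 needs 0; the known cells sum to -9, so (4,1) = 9.
From column 1, 0 − (-15 + (-1) + 9) gives (3,1) = 7.
From column 4, 0 − (-7 + 1 + 15) gives (1,4) = -9.
Anti-diagonal must total 0; the given cells sum to 3, so (3,2) = -3.

-3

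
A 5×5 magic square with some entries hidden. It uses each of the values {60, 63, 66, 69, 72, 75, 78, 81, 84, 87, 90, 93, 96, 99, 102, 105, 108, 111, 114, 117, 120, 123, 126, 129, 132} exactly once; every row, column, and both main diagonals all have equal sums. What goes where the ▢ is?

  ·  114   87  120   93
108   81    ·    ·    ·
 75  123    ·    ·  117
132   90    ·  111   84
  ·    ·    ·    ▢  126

The 25 entries sum to 2400, so each line sums to 2400/5 = 480.
From row 1, 480 − (114 + 87 + 120 + 93) gives (1,1) = 66.
From row 4, 480 − (132 + 90 + 111 + 84) gives (4,3) = 63.
Column 1: 66 + 108 + 75 + 132 + ? = 480, so (5,1) = 99.
Column 2 needs 480; the known cells sum to 408, so (5,2) = 72.
Column 5 must total 480; the given cells sum to 420, so (2,5) = 60.
Main diagonal: 66 + 81 + 111 + 126 + ? = 480, so (3,3) = 96.
Anti-diagonal: 93 + 96 + 90 + 99 + ? = 480, so (2,4) = 102.
Using row 2: 108 + 81 + 102 + 60 + ? → (2,3) = 480 − 351 = 129.
From row 3, 480 − (75 + 123 + 96 + 117) gives (3,4) = 69.
Column 3: 87 + 129 + 96 + 63 + ? = 480, so (5,3) = 105.
Column 4 must total 480; the given cells sum to 402, so (5,4) = 78.

78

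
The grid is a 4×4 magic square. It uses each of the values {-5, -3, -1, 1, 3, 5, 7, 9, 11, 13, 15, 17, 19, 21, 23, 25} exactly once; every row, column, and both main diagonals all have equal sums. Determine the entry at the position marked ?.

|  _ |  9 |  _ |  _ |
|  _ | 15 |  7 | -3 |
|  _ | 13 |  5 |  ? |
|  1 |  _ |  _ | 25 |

-1

The 16 entries sum to 160, so each line sums to 160/4 = 40.
Row 2 must total 40; the given cells sum to 19, so (2,1) = 21.
Column 2 must total 40; the given cells sum to 37, so (4,2) = 3.
Main diagonal must total 40; the given cells sum to 45, so (1,1) = -5.
The remaining cell in anti-diagonal is (1,4) = 40 − 21 = 19.
From row 1, 40 − (-5 + 9 + 19) gives (1,3) = 17.
The remaining cell in row 4 is (4,3) = 40 − 29 = 11.
The remaining cell in column 1 is (3,1) = 40 − 17 = 23.
Using column 4: 19 + (-3) + 25 + ? → (3,4) = 40 − 41 = -1.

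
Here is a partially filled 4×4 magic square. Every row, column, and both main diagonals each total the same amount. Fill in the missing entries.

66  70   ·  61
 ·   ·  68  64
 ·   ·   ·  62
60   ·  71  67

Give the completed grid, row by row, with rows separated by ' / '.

Column 4 is already complete: 61 + 64 + 62 + 67 = 254, so that is the magic constant.
The remaining cell in row 1 is (1,3) = 254 − 197 = 57.
The remaining cell in row 4 is (4,2) = 254 − 198 = 56.
Column 3: 57 + 68 + 71 + ? = 254, so (3,3) = 58.
Main diagonal needs 254; the known cells sum to 191, so (2,2) = 63.
From anti-diagonal, 254 − (61 + 68 + 60) gives (3,2) = 65.
Row 2: 63 + 68 + 64 + ? = 254, so (2,1) = 59.
Using row 3: 65 + 58 + 62 + ? → (3,1) = 254 − 185 = 69.

66 70 57 61 / 59 63 68 64 / 69 65 58 62 / 60 56 71 67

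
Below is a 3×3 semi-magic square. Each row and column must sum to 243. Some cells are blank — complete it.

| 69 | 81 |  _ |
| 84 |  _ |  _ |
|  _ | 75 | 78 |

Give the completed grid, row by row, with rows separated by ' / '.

Row 1: 69 + 81 + ? = 243, so (1,3) = 93.
The remaining cell in row 3 is (3,1) = 243 − 153 = 90.
Column 2 must total 243; the given cells sum to 156, so (2,2) = 87.
The remaining cell in column 3 is (2,3) = 243 − 171 = 72.

69 81 93 / 84 87 72 / 90 75 78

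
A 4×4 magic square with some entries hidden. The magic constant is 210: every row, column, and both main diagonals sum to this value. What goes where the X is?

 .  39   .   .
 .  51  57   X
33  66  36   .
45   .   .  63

Row 3 needs 210; the known cells sum to 135, so (3,4) = 75.
Column 2: 39 + 51 + 66 + ? = 210, so (4,2) = 54.
From main diagonal, 210 − (51 + 36 + 63) gives (1,1) = 60.
From anti-diagonal, 210 − (57 + 66 + 45) gives (1,4) = 42.
Using row 1: 60 + 39 + 42 + ? → (1,3) = 210 − 141 = 69.
Row 4 needs 210; the known cells sum to 162, so (4,3) = 48.
Column 1: 60 + 33 + 45 + ? = 210, so (2,1) = 72.
Column 4: 42 + 75 + 63 + ? = 210, so (2,4) = 30.

30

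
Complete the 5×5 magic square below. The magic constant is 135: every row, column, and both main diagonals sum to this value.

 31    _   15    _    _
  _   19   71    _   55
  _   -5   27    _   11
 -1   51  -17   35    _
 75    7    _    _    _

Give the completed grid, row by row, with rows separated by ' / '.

Row 4 needs 135; the known cells sum to 68, so (4,5) = 67.
Using column 2: 19 + (-5) + 51 + 7 + ? → (1,2) = 135 − 72 = 63.
Using column 3: 15 + 71 + 27 + (-17) + ? → (5,3) = 135 − 96 = 39.
Using main diagonal: 31 + 19 + 27 + 35 + ? → (5,5) = 135 − 112 = 23.
Row 5 needs 135; the known cells sum to 144, so (5,4) = -9.
Column 5: 55 + 11 + 67 + 23 + ? = 135, so (1,5) = -21.
Anti-diagonal must total 135; the given cells sum to 132, so (2,4) = 3.
Using row 1: 31 + 63 + 15 + (-21) + ? → (1,4) = 135 − 88 = 47.
Using row 2: 19 + 71 + 3 + 55 + ? → (2,1) = 135 − 148 = -13.
Using column 1: 31 + (-13) + (-1) + 75 + ? → (3,1) = 135 − 92 = 43.
Using column 4: 47 + 3 + 35 + (-9) + ? → (3,4) = 135 − 76 = 59.

31 63 15 47 -21 / -13 19 71 3 55 / 43 -5 27 59 11 / -1 51 -17 35 67 / 75 7 39 -9 23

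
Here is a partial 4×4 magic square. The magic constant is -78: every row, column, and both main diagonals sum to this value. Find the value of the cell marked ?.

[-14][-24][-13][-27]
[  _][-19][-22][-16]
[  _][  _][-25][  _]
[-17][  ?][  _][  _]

-23

Row 2 needs -78; the known cells sum to -57, so (2,1) = -21.
Using column 1: -14 + (-21) + (-17) + ? → (3,1) = -78 − (-52) = -26.
The remaining cell in column 3 is (4,3) = -78 − (-60) = -18.
Main diagonal needs -78; the known cells sum to -58, so (4,4) = -20.
Anti-diagonal must total -78; the given cells sum to -66, so (3,2) = -12.
The remaining cell in row 3 is (3,4) = -78 − (-63) = -15.
Row 4 must total -78; the given cells sum to -55, so (4,2) = -23.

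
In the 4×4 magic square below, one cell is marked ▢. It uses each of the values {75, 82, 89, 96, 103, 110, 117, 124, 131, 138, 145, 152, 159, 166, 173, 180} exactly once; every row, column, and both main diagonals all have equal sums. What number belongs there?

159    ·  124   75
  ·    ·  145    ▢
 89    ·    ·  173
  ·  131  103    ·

The 16 entries sum to 2040, so each line sums to 2040/4 = 510.
Using row 1: 159 + 124 + 75 + ? → (1,2) = 510 − 358 = 152.
Column 3 needs 510; the known cells sum to 372, so (3,3) = 138.
Row 3 needs 510; the known cells sum to 400, so (3,2) = 110.
Column 2 needs 510; the known cells sum to 393, so (2,2) = 117.
The remaining cell in main diagonal is (4,4) = 510 − 414 = 96.
The remaining cell in anti-diagonal is (4,1) = 510 − 330 = 180.
From column 1, 510 − (159 + 89 + 180) gives (2,1) = 82.
Column 4: 75 + 173 + 96 + ? = 510, so (2,4) = 166.

166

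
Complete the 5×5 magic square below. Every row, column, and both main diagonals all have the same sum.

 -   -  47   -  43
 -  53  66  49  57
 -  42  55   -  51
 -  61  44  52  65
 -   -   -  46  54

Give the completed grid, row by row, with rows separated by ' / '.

56 64 47 60 43 / 45 53 66 49 57 / 59 42 55 63 51 / 48 61 44 52 65 / 62 50 58 46 54

Column 5 is already complete: 43 + 57 + 51 + 65 + 54 = 270, so that is the magic constant.
Row 2 needs 270; the known cells sum to 225, so (2,1) = 45.
Using row 4: 61 + 44 + 52 + 65 + ? → (4,1) = 270 − 222 = 48.
Using column 3: 47 + 66 + 55 + 44 + ? → (5,3) = 270 − 212 = 58.
Using main diagonal: 53 + 55 + 52 + 54 + ? → (1,1) = 270 − 214 = 56.
Anti-diagonal must total 270; the given cells sum to 208, so (5,1) = 62.
Row 5 needs 270; the known cells sum to 220, so (5,2) = 50.
From column 1, 270 − (56 + 45 + 48 + 62) gives (3,1) = 59.
From column 2, 270 − (53 + 42 + 61 + 50) gives (1,2) = 64.
From row 1, 270 − (56 + 64 + 47 + 43) gives (1,4) = 60.
Row 3 needs 270; the known cells sum to 207, so (3,4) = 63.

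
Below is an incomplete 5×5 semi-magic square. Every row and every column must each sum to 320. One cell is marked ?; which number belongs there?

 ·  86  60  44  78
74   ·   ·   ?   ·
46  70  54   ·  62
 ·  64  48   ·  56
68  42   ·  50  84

Row 1 must total 320; the given cells sum to 268, so (1,1) = 52.
Using row 3: 46 + 70 + 54 + 62 + ? → (3,4) = 320 − 232 = 88.
Using row 5: 68 + 42 + 50 + 84 + ? → (5,3) = 320 − 244 = 76.
Column 1 must total 320; the given cells sum to 240, so (4,1) = 80.
The remaining cell in column 2 is (2,2) = 320 − 262 = 58.
Using column 3: 60 + 54 + 48 + 76 + ? → (2,3) = 320 − 238 = 82.
Column 5: 78 + 62 + 56 + 84 + ? = 320, so (2,5) = 40.
Using row 2: 74 + 58 + 82 + 40 + ? → (2,4) = 320 − 254 = 66.

66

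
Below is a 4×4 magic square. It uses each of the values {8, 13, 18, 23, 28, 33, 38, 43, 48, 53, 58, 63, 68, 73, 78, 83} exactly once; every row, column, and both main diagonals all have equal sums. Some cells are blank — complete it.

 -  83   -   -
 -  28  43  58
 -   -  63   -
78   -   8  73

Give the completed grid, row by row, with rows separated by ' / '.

18 83 68 13 / 53 28 43 58 / 33 48 63 38 / 78 23 8 73

The 16 entries sum to 728, so each line sums to 728/4 = 182.
Row 2 needs 182; the known cells sum to 129, so (2,1) = 53.
Row 4 must total 182; the given cells sum to 159, so (4,2) = 23.
Column 2 needs 182; the known cells sum to 134, so (3,2) = 48.
From column 3, 182 − (43 + 63 + 8) gives (1,3) = 68.
Main diagonal must total 182; the given cells sum to 164, so (1,1) = 18.
From anti-diagonal, 182 − (43 + 48 + 78) gives (1,4) = 13.
Column 1 must total 182; the given cells sum to 149, so (3,1) = 33.
The remaining cell in column 4 is (3,4) = 182 − 144 = 38.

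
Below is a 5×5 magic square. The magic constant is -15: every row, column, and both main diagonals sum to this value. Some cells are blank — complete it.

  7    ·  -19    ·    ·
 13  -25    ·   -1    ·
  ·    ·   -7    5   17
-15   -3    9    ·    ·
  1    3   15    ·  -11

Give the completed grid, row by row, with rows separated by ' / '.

7 19 -19 -17 -5 / 13 -25 -13 -1 11 / -21 -9 -7 5 17 / -15 -3 9 21 -27 / 1 3 15 -23 -11

The remaining cell in row 5 is (5,4) = -15 − 8 = -23.
The remaining cell in column 1 is (3,1) = -15 − 6 = -21.
Using column 3: -19 + (-7) + 9 + 15 + ? → (2,3) = -15 − (-2) = -13.
From main diagonal, -15 − (7 + (-25) + (-7) + (-11)) gives (4,4) = 21.
Anti-diagonal must total -15; the given cells sum to -10, so (1,5) = -5.
Using row 2: 13 + (-25) + (-13) + (-1) + ? → (2,5) = -15 − (-26) = 11.
The remaining cell in row 3 is (3,2) = -15 − (-6) = -9.
From row 4, -15 − (-15 + (-3) + 9 + 21) gives (4,5) = -27.
Using column 2: -25 + (-9) + (-3) + 3 + ? → (1,2) = -15 − (-34) = 19.
From column 4, -15 − (-1 + 5 + 21 + (-23)) gives (1,4) = -17.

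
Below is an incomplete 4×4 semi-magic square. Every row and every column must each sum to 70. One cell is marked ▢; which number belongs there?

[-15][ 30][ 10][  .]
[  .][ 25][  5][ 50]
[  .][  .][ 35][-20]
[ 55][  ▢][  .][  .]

From row 1, 70 − (-15 + 30 + 10) gives (1,4) = 45.
From row 2, 70 − (25 + 5 + 50) gives (2,1) = -10.
Using column 1: -15 + (-10) + 55 + ? → (3,1) = 70 − 30 = 40.
Column 3 needs 70; the known cells sum to 50, so (4,3) = 20.
Using column 4: 45 + 50 + (-20) + ? → (4,4) = 70 − 75 = -5.
Using row 3: 40 + 35 + (-20) + ? → (3,2) = 70 − 55 = 15.
From row 4, 70 − (55 + 20 + (-5)) gives (4,2) = 0.

0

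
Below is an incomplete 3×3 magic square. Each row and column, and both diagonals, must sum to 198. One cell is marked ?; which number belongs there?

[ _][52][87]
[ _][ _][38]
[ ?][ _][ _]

45

Row 1: 52 + 87 + ? = 198, so (1,1) = 59.
Column 3 needs 198; the known cells sum to 125, so (3,3) = 73.
The remaining cell in main diagonal is (2,2) = 198 − 132 = 66.
The remaining cell in anti-diagonal is (3,1) = 198 − 153 = 45.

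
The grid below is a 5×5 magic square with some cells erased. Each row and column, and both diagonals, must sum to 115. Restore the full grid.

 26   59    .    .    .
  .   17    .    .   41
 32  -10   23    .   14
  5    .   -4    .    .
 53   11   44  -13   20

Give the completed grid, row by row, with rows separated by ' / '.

26 59 2 35 -7 / -1 17 50 8 41 / 32 -10 23 56 14 / 5 38 -4 29 47 / 53 11 44 -13 20

Using row 3: 32 + (-10) + 23 + 14 + ? → (3,4) = 115 − 59 = 56.
Column 1: 26 + 32 + 5 + 53 + ? = 115, so (2,1) = -1.
The remaining cell in column 2 is (4,2) = 115 − 77 = 38.
The remaining cell in main diagonal is (4,4) = 115 − 86 = 29.
Row 4 must total 115; the given cells sum to 68, so (4,5) = 47.
From column 5, 115 − (41 + 14 + 47 + 20) gives (1,5) = -7.
The remaining cell in anti-diagonal is (2,4) = 115 − 107 = 8.
Row 2 must total 115; the given cells sum to 65, so (2,3) = 50.
Column 3: 50 + 23 + (-4) + 44 + ? = 115, so (1,3) = 2.
From column 4, 115 − (8 + 56 + 29 + (-13)) gives (1,4) = 35.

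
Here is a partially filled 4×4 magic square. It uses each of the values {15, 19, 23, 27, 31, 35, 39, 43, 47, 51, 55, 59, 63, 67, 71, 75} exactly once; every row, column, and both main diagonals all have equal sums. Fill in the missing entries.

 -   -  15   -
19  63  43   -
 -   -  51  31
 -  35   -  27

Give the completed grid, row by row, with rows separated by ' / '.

39 59 15 67 / 19 63 43 55 / 75 23 51 31 / 47 35 71 27

The 16 entries sum to 720, so each line sums to 720/4 = 180.
Row 2 needs 180; the known cells sum to 125, so (2,4) = 55.
Using column 3: 15 + 43 + 51 + ? → (4,3) = 180 − 109 = 71.
The remaining cell in column 4 is (1,4) = 180 − 113 = 67.
Main diagonal must total 180; the given cells sum to 141, so (1,1) = 39.
Row 1 needs 180; the known cells sum to 121, so (1,2) = 59.
Row 4 must total 180; the given cells sum to 133, so (4,1) = 47.
Column 1: 39 + 19 + 47 + ? = 180, so (3,1) = 75.
Column 2 needs 180; the known cells sum to 157, so (3,2) = 23.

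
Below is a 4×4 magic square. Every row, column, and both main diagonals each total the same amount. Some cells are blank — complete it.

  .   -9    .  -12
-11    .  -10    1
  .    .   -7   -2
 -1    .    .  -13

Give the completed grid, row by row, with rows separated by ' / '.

Column 4 is already complete: -12 + 1 + -2 + -13 = -26, so that is the magic constant.
Row 2: -11 + (-10) + 1 + ? = -26, so (2,2) = -6.
The remaining cell in main diagonal is (1,1) = -26 − (-26) = 0.
From anti-diagonal, -26 − (-12 + (-10) + (-1)) gives (3,2) = -3.
Row 1: 0 + (-9) + (-12) + ? = -26, so (1,3) = -5.
Row 3 needs -26; the known cells sum to -12, so (3,1) = -14.
From column 2, -26 − (-9 + (-6) + (-3)) gives (4,2) = -8.
The remaining cell in column 3 is (4,3) = -26 − (-22) = -4.

0 -9 -5 -12 / -11 -6 -10 1 / -14 -3 -7 -2 / -1 -8 -4 -13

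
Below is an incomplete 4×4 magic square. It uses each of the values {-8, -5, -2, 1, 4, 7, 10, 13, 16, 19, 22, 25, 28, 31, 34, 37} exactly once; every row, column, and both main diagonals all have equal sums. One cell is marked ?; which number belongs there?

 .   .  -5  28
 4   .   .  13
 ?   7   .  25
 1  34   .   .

16

The 16 entries sum to 232, so each line sums to 232/4 = 58.
Column 4 must total 58; the given cells sum to 66, so (4,4) = -8.
Using anti-diagonal: 28 + 7 + 1 + ? → (2,3) = 58 − 36 = 22.
Using row 2: 4 + 22 + 13 + ? → (2,2) = 58 − 39 = 19.
Row 4 must total 58; the given cells sum to 27, so (4,3) = 31.
Column 2 needs 58; the known cells sum to 60, so (1,2) = -2.
Column 3 needs 58; the known cells sum to 48, so (3,3) = 10.
From main diagonal, 58 − (19 + 10 + (-8)) gives (1,1) = 37.
The remaining cell in row 3 is (3,1) = 58 − 42 = 16.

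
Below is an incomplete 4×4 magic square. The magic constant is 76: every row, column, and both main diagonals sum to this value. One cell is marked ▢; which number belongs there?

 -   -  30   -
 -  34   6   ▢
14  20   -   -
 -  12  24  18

Row 4 needs 76; the known cells sum to 54, so (4,1) = 22.
From column 2, 76 − (34 + 20 + 12) gives (1,2) = 10.
The remaining cell in column 3 is (3,3) = 76 − 60 = 16.
From main diagonal, 76 − (34 + 16 + 18) gives (1,1) = 8.
Anti-diagonal: 6 + 20 + 22 + ? = 76, so (1,4) = 28.
Using row 3: 14 + 20 + 16 + ? → (3,4) = 76 − 50 = 26.
Column 1 needs 76; the known cells sum to 44, so (2,1) = 32.
Column 4: 28 + 26 + 18 + ? = 76, so (2,4) = 4.

4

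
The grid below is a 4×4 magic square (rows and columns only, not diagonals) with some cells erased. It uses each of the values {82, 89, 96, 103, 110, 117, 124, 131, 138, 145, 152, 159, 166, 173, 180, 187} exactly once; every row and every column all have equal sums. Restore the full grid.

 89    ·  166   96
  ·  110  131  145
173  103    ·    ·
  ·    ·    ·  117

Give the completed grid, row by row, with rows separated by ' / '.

89 187 166 96 / 152 110 131 145 / 173 103 82 180 / 124 138 159 117

The 16 entries sum to 2152, so each line sums to 2152/4 = 538.
The remaining cell in row 1 is (1,2) = 538 − 351 = 187.
Row 2 must total 538; the given cells sum to 386, so (2,1) = 152.
Column 1 needs 538; the known cells sum to 414, so (4,1) = 124.
Column 2 must total 538; the given cells sum to 400, so (4,2) = 138.
Using column 4: 96 + 145 + 117 + ? → (3,4) = 538 − 358 = 180.
Row 3 must total 538; the given cells sum to 456, so (3,3) = 82.
Row 4 must total 538; the given cells sum to 379, so (4,3) = 159.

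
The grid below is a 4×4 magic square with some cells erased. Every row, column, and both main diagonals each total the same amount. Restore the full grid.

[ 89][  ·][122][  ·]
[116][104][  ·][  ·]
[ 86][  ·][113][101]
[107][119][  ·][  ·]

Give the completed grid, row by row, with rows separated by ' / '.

89 77 122 110 / 116 104 83 95 / 86 98 113 101 / 107 119 80 92

Column 1 is already complete: 89 + 116 + 86 + 107 = 398, so that is the magic constant.
Row 3: 86 + 113 + 101 + ? = 398, so (3,2) = 98.
Using column 2: 104 + 98 + 119 + ? → (1,2) = 398 − 321 = 77.
From main diagonal, 398 − (89 + 104 + 113) gives (4,4) = 92.
Row 1 must total 398; the given cells sum to 288, so (1,4) = 110.
From row 4, 398 − (107 + 119 + 92) gives (4,3) = 80.
Column 3 must total 398; the given cells sum to 315, so (2,3) = 83.
Column 4 needs 398; the known cells sum to 303, so (2,4) = 95.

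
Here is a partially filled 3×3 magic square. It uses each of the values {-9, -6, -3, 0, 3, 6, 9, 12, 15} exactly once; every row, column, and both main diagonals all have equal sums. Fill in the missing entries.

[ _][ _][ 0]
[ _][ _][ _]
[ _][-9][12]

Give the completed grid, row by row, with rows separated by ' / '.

-6 15 0 / 9 3 -3 / 6 -9 12

The 9 entries sum to 27, so each line sums to 27/3 = 9.
The remaining cell in row 3 is (3,1) = 9 − 3 = 6.
Column 3 needs 9; the known cells sum to 12, so (2,3) = -3.
Anti-diagonal: 0 + 6 + ? = 9, so (2,2) = 3.
Row 2 must total 9; the given cells sum to 0, so (2,1) = 9.
From column 1, 9 − (9 + 6) gives (1,1) = -6.
Column 2: 3 + (-9) + ? = 9, so (1,2) = 15.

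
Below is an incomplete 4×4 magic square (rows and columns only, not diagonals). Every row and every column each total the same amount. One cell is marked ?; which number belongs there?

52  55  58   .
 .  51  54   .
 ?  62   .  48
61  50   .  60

49

Column 2 is complete and sums to 218; that is the magic constant.
Row 1: 52 + 55 + 58 + ? = 218, so (1,4) = 53.
Using row 4: 61 + 50 + 60 + ? → (4,3) = 218 − 171 = 47.
Using column 3: 58 + 54 + 47 + ? → (3,3) = 218 − 159 = 59.
Column 4 needs 218; the known cells sum to 161, so (2,4) = 57.
Row 2 needs 218; the known cells sum to 162, so (2,1) = 56.
Row 3: 62 + 59 + 48 + ? = 218, so (3,1) = 49.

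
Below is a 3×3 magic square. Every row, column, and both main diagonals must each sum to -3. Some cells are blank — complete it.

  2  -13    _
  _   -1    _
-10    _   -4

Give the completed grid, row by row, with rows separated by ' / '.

Row 1: 2 + (-13) + ? = -3, so (1,3) = 8.
Row 3 needs -3; the known cells sum to -14, so (3,2) = 11.
The remaining cell in column 1 is (2,1) = -3 − (-8) = 5.
Column 3 must total -3; the given cells sum to 4, so (2,3) = -7.

2 -13 8 / 5 -1 -7 / -10 11 -4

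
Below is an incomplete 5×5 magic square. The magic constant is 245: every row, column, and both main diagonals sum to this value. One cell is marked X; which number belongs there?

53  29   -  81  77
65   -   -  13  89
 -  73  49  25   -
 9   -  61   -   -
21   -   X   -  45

Using row 1: 53 + 29 + 81 + 77 + ? → (1,3) = 245 − 240 = 5.
Column 1 must total 245; the given cells sum to 148, so (3,1) = 97.
Anti-diagonal needs 245; the known cells sum to 160, so (4,2) = 85.
From row 3, 245 − (97 + 73 + 49 + 25) gives (3,5) = 1.
Column 5: 77 + 89 + 1 + 45 + ? = 245, so (4,5) = 33.
The remaining cell in row 4 is (4,4) = 245 − 188 = 57.
Using column 4: 81 + 13 + 25 + 57 + ? → (5,4) = 245 − 176 = 69.
The remaining cell in main diagonal is (2,2) = 245 − 204 = 41.
Row 2: 65 + 41 + 13 + 89 + ? = 245, so (2,3) = 37.
Column 2 must total 245; the given cells sum to 228, so (5,2) = 17.
Column 3: 5 + 37 + 49 + 61 + ? = 245, so (5,3) = 93.

93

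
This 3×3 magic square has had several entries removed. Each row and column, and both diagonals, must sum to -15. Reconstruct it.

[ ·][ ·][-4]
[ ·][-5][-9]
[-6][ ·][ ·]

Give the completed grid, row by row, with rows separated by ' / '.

Row 2 needs -15; the known cells sum to -14, so (2,1) = -1.
Column 1 needs -15; the known cells sum to -7, so (1,1) = -8.
Using column 3: -4 + (-9) + ? → (3,3) = -15 − (-13) = -2.
From row 1, -15 − (-8 + (-4)) gives (1,2) = -3.
From row 3, -15 − (-6 + (-2)) gives (3,2) = -7.

-8 -3 -4 / -1 -5 -9 / -6 -7 -2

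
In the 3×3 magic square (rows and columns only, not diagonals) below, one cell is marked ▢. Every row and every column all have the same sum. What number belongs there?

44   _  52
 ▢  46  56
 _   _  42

48

Column 3 is complete and sums to 150; that is the magic constant.
Row 1 needs 150; the known cells sum to 96, so (1,2) = 54.
The remaining cell in row 2 is (2,1) = 150 − 102 = 48.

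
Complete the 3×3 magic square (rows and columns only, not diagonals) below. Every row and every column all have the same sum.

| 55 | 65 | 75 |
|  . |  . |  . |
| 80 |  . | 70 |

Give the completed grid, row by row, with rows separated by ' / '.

55 65 75 / 60 85 50 / 80 45 70

Row 1 is already complete: 55 + 65 + 75 = 195, so that is the magic constant.
From row 3, 195 − (80 + 70) gives (3,2) = 45.
The remaining cell in column 1 is (2,1) = 195 − 135 = 60.
From column 2, 195 − (65 + 45) gives (2,2) = 85.
From column 3, 195 − (75 + 70) gives (2,3) = 50.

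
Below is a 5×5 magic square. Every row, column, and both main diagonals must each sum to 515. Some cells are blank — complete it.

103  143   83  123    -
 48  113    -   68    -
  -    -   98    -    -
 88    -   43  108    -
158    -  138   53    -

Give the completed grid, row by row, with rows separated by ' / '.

103 143 83 123 63 / 48 113 153 68 133 / 118 58 98 163 78 / 88 128 43 108 148 / 158 73 138 53 93

Using row 1: 103 + 143 + 83 + 123 + ? → (1,5) = 515 − 452 = 63.
Using column 1: 103 + 48 + 88 + 158 + ? → (3,1) = 515 − 397 = 118.
Column 3: 83 + 98 + 43 + 138 + ? = 515, so (2,3) = 153.
Using column 4: 123 + 68 + 108 + 53 + ? → (3,4) = 515 − 352 = 163.
Using main diagonal: 103 + 113 + 98 + 108 + ? → (5,5) = 515 − 422 = 93.
Anti-diagonal needs 515; the known cells sum to 387, so (4,2) = 128.
Row 2 must total 515; the given cells sum to 382, so (2,5) = 133.
Using row 4: 88 + 128 + 43 + 108 + ? → (4,5) = 515 − 367 = 148.
Using row 5: 158 + 138 + 53 + 93 + ? → (5,2) = 515 − 442 = 73.
Column 2: 143 + 113 + 128 + 73 + ? = 515, so (3,2) = 58.
Column 5 needs 515; the known cells sum to 437, so (3,5) = 78.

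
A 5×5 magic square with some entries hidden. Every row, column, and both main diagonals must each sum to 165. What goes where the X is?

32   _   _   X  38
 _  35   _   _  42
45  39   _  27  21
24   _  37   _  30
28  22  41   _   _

44

Row 3 needs 165; the known cells sum to 132, so (3,3) = 33.
Column 1: 32 + 45 + 24 + 28 + ? = 165, so (2,1) = 36.
Column 5 needs 165; the known cells sum to 131, so (5,5) = 34.
The remaining cell in main diagonal is (4,4) = 165 − 134 = 31.
The remaining cell in row 4 is (4,2) = 165 − 122 = 43.
Row 5 needs 165; the known cells sum to 125, so (5,4) = 40.
Column 2 must total 165; the given cells sum to 139, so (1,2) = 26.
Using anti-diagonal: 38 + 33 + 43 + 28 + ? → (2,4) = 165 − 142 = 23.
From row 2, 165 − (36 + 35 + 23 + 42) gives (2,3) = 29.
Column 3: 29 + 33 + 37 + 41 + ? = 165, so (1,3) = 25.
From column 4, 165 − (23 + 27 + 31 + 40) gives (1,4) = 44.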